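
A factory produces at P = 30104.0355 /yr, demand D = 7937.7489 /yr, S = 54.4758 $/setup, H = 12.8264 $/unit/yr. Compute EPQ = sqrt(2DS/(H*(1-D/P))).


1 - D/P = 1 - 0.2637 = 0.7363
H*(1-D/P) = 9.4444
2DS = 864830.4431
EPQ = sqrt(91571.0012) = 302.6070

302.6070 units


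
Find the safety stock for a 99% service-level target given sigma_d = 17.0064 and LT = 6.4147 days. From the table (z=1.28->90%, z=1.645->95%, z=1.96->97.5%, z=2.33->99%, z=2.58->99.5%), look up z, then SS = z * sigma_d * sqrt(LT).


From the table, SL = 99% corresponds to z = 2.33
sqrt(LT) = sqrt(6.4147) = 2.5327
SS = 2.33 * 17.0064 * 2.5327 = 100.3590

100.3590 units


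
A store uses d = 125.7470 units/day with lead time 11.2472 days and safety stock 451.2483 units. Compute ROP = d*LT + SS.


d*LT = 125.7470 * 11.2472 = 1414.3017
ROP = 1414.3017 + 451.2483 = 1865.5500

1865.5500 units


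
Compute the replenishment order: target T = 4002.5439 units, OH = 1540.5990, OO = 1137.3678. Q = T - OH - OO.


Inventory position = OH + OO = 1540.5990 + 1137.3678 = 2677.9668
Q = 4002.5439 - 2677.9668 = 1324.5771

1324.5771 units


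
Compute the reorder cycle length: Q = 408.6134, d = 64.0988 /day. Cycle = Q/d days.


Cycle = 408.6134 / 64.0988 = 6.3747

6.3747 days


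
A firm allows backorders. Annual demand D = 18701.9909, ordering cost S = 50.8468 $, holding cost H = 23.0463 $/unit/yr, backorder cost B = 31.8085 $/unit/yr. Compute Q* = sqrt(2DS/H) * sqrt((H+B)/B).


sqrt(2DS/H) = 287.2699
sqrt((H+B)/B) = 1.3132
Q* = 287.2699 * 1.3132 = 377.2470

377.2470 units


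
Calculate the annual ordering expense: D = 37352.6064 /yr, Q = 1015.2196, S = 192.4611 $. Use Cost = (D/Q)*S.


Number of orders = D/Q = 36.7926
Cost = 36.7926 * 192.4611 = 7081.1514

7081.1514 $/yr


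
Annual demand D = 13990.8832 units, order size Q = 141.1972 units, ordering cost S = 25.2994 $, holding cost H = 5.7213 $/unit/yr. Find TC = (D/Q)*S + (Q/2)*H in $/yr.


Ordering cost = D*S/Q = 2506.8553
Holding cost = Q*H/2 = 403.9158
TC = 2506.8553 + 403.9158 = 2910.7711

2910.7711 $/yr


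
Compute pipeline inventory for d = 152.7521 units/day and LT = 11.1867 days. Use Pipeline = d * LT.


Pipeline = 152.7521 * 11.1867 = 1708.7919

1708.7919 units


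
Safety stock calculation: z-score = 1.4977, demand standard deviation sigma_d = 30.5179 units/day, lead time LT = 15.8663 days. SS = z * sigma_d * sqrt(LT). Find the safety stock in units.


sqrt(LT) = sqrt(15.8663) = 3.9833
SS = 1.4977 * 30.5179 * 3.9833 = 182.0612

182.0612 units


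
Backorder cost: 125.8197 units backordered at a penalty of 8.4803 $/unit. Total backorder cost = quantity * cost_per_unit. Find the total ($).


Total = 125.8197 * 8.4803 = 1066.9888

1066.9888 $


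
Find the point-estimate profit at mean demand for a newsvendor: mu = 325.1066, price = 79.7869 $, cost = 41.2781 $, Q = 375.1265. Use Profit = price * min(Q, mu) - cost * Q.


Sales at mu = min(375.1265, 325.1066) = 325.1066
Revenue = 79.7869 * 325.1066 = 25939.2478
Total cost = 41.2781 * 375.1265 = 15484.5092
Profit = 25939.2478 - 15484.5092 = 10454.7386

10454.7386 $


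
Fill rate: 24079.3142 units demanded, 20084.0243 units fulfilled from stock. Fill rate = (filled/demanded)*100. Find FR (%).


FR = 20084.0243 / 24079.3142 * 100 = 83.4078

83.4078%


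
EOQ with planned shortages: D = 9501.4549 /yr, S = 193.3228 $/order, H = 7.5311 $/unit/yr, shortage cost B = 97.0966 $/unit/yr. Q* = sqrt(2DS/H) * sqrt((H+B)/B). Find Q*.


sqrt(2DS/H) = 698.4292
sqrt((H+B)/B) = 1.0381
Q* = 698.4292 * 1.0381 = 725.0095

725.0095 units


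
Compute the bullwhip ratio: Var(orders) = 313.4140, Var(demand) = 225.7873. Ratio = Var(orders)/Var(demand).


BW = 313.4140 / 225.7873 = 1.3881

1.3881


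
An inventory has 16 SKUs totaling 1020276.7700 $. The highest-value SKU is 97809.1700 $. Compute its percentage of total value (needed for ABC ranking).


Top item = 97809.1700
Total = 1020276.7700
Percentage = 97809.1700 / 1020276.7700 * 100 = 9.5865

9.5865%


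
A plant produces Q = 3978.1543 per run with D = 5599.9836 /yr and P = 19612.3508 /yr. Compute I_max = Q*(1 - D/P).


D/P = 0.2855
1 - D/P = 0.7145
I_max = 3978.1543 * 0.7145 = 2842.2579

2842.2579 units


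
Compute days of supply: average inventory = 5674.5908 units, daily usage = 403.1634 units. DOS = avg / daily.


DOS = 5674.5908 / 403.1634 = 14.0752

14.0752 days


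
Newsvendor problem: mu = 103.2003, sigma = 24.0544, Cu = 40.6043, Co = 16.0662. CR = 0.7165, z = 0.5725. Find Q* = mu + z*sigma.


CR = Cu/(Cu+Co) = 40.6043/(40.6043+16.0662) = 0.7165
z = 0.5725
Q* = 103.2003 + 0.5725 * 24.0544 = 116.9714

116.9714 units


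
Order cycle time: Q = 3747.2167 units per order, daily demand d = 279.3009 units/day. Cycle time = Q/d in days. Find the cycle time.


Cycle = 3747.2167 / 279.3009 = 13.4164

13.4164 days


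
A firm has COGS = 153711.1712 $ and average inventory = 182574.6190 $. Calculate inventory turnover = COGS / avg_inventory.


Turnover = 153711.1712 / 182574.6190 = 0.8419

0.8419


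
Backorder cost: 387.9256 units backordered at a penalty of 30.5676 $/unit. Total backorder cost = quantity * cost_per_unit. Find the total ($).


Total = 387.9256 * 30.5676 = 11857.9546

11857.9546 $


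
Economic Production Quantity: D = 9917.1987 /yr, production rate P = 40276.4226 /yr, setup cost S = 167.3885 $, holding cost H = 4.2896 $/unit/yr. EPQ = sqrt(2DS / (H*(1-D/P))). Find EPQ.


1 - D/P = 1 - 0.2462 = 0.7538
H*(1-D/P) = 3.2334
2DS = 3320050.0292
EPQ = sqrt(1026805.1905) = 1013.3140

1013.3140 units


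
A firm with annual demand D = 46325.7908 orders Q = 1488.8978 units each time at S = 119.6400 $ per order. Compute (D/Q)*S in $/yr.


Number of orders = D/Q = 31.1142
Cost = 31.1142 * 119.6400 = 3722.4970

3722.4970 $/yr


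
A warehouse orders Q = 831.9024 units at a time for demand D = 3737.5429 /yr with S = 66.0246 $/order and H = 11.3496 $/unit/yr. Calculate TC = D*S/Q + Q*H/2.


Ordering cost = D*S/Q = 296.6331
Holding cost = Q*H/2 = 4720.8797
TC = 296.6331 + 4720.8797 = 5017.5128

5017.5128 $/yr


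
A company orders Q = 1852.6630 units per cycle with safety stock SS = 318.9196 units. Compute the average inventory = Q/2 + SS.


Q/2 = 926.3315
Avg = 926.3315 + 318.9196 = 1245.2511

1245.2511 units


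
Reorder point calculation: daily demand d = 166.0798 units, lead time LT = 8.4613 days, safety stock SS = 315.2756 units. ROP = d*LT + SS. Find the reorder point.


d*LT = 166.0798 * 8.4613 = 1405.2510
ROP = 1405.2510 + 315.2756 = 1720.5266

1720.5266 units


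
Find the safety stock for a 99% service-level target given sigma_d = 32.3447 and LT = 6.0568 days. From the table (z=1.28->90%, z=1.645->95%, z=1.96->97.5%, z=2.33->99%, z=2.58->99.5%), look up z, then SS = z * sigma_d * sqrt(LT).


From the table, SL = 99% corresponds to z = 2.33
sqrt(LT) = sqrt(6.0568) = 2.4611
SS = 2.33 * 32.3447 * 2.4611 = 185.4730

185.4730 units


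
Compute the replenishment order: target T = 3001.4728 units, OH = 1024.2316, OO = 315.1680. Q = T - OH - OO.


Inventory position = OH + OO = 1024.2316 + 315.1680 = 1339.3996
Q = 3001.4728 - 1339.3996 = 1662.0732

1662.0732 units


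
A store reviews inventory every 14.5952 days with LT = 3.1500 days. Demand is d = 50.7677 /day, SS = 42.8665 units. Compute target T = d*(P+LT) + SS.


P + LT = 17.7452
d*(P+LT) = 50.7677 * 17.7452 = 900.8830
T = 900.8830 + 42.8665 = 943.7495

943.7495 units


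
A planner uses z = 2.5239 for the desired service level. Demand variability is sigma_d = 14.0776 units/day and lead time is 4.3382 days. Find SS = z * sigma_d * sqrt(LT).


sqrt(LT) = sqrt(4.3382) = 2.0828
SS = 2.5239 * 14.0776 * 2.0828 = 74.0041

74.0041 units


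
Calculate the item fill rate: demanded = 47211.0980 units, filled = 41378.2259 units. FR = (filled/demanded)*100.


FR = 41378.2259 / 47211.0980 * 100 = 87.6451

87.6451%


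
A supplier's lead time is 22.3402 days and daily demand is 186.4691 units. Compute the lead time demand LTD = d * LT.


LTD = 186.4691 * 22.3402 = 4165.7570

4165.7570 units


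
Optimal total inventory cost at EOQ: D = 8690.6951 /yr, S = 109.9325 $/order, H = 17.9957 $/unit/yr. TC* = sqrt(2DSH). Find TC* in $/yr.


2*D*S*H = 34385817.8543
TC* = sqrt(34385817.8543) = 5863.9422

5863.9422 $/yr


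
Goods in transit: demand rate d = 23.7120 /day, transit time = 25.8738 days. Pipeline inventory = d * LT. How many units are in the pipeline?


Pipeline = 23.7120 * 25.8738 = 613.5195

613.5195 units


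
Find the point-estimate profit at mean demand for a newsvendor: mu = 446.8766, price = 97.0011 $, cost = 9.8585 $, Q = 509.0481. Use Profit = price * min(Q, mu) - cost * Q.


Sales at mu = min(509.0481, 446.8766) = 446.8766
Revenue = 97.0011 * 446.8766 = 43347.5218
Total cost = 9.8585 * 509.0481 = 5018.4507
Profit = 43347.5218 - 5018.4507 = 38329.0711

38329.0711 $


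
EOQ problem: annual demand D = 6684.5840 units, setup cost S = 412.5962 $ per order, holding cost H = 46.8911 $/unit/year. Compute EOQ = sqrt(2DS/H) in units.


2*D*S = 2 * 6684.5840 * 412.5962 = 5516067.9140
2*D*S/H = 117635.7116
EOQ = sqrt(117635.7116) = 342.9806

342.9806 units


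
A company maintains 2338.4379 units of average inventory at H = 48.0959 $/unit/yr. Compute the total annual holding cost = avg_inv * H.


Cost = 2338.4379 * 48.0959 = 112469.2754

112469.2754 $/yr


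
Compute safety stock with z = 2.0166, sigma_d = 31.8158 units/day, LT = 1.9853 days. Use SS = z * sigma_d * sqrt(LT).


sqrt(LT) = sqrt(1.9853) = 1.4090
SS = 2.0166 * 31.8158 * 1.4090 = 90.4015

90.4015 units


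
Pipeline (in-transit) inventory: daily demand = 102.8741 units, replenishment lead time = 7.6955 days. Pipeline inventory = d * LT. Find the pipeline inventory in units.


Pipeline = 102.8741 * 7.6955 = 791.6676

791.6676 units


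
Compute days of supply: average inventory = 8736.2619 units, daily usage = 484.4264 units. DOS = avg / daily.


DOS = 8736.2619 / 484.4264 = 18.0342

18.0342 days


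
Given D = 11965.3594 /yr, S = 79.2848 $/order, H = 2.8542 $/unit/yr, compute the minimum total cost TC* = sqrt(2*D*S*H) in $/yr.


2*D*S*H = 5415394.2611
TC* = sqrt(5415394.2611) = 2327.1000

2327.1000 $/yr


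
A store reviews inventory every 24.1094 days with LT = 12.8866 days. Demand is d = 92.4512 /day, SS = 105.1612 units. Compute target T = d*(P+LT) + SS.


P + LT = 36.9960
d*(P+LT) = 92.4512 * 36.9960 = 3420.3246
T = 3420.3246 + 105.1612 = 3525.4858

3525.4858 units


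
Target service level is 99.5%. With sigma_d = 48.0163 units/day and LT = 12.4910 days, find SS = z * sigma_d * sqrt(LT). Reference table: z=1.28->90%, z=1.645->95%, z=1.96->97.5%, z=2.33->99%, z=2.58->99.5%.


From the table, SL = 99.5% corresponds to z = 2.58
sqrt(LT) = sqrt(12.4910) = 3.5343
SS = 2.58 * 48.0163 * 3.5343 = 437.8315

437.8315 units


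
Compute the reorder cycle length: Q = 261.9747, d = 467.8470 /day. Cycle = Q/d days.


Cycle = 261.9747 / 467.8470 = 0.5600

0.5600 days


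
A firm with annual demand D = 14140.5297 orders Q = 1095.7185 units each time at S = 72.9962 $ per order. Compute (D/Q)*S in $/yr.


Number of orders = D/Q = 12.9053
Cost = 12.9053 * 72.9962 = 942.0348

942.0348 $/yr


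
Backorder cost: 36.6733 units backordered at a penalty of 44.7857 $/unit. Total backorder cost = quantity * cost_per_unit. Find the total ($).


Total = 36.6733 * 44.7857 = 1642.4394

1642.4394 $


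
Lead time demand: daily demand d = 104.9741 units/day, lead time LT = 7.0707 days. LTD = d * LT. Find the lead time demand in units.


LTD = 104.9741 * 7.0707 = 742.2404

742.2404 units


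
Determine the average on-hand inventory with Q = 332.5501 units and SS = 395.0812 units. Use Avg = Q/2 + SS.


Q/2 = 166.2750
Avg = 166.2750 + 395.0812 = 561.3563

561.3563 units


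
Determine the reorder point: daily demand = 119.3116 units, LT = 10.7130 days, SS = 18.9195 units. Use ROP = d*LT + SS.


d*LT = 119.3116 * 10.7130 = 1278.1852
ROP = 1278.1852 + 18.9195 = 1297.1047

1297.1047 units


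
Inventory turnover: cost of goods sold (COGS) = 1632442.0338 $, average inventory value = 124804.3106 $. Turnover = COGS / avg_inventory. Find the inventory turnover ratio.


Turnover = 1632442.0338 / 124804.3106 = 13.0800

13.0800


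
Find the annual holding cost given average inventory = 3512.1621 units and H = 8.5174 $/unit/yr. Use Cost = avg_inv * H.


Cost = 3512.1621 * 8.5174 = 29914.4895

29914.4895 $/yr


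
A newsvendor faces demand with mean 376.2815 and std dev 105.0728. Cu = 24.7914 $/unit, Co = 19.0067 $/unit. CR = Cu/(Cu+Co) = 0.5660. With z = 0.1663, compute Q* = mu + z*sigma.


CR = Cu/(Cu+Co) = 24.7914/(24.7914+19.0067) = 0.5660
z = 0.1663
Q* = 376.2815 + 0.1663 * 105.0728 = 393.7551

393.7551 units


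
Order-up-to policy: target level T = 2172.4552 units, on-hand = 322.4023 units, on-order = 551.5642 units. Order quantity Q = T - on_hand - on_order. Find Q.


Inventory position = OH + OO = 322.4023 + 551.5642 = 873.9665
Q = 2172.4552 - 873.9665 = 1298.4887

1298.4887 units


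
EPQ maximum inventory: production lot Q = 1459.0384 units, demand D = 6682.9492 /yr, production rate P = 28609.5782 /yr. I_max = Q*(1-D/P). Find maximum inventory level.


D/P = 0.2336
1 - D/P = 0.7664
I_max = 1459.0384 * 0.7664 = 1118.2197

1118.2197 units


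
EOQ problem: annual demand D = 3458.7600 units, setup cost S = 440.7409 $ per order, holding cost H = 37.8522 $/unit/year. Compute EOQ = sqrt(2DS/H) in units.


2*D*S = 2 * 3458.7600 * 440.7409 = 3048833.9906
2*D*S/H = 80545.7540
EOQ = sqrt(80545.7540) = 283.8058

283.8058 units


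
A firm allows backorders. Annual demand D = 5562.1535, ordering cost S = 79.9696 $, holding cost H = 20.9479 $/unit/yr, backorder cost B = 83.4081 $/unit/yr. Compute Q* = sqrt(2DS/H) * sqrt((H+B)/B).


sqrt(2DS/H) = 206.0766
sqrt((H+B)/B) = 1.1185
Q* = 206.0766 * 1.1185 = 230.5066

230.5066 units


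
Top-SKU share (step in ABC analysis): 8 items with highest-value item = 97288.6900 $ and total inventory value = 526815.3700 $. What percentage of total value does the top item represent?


Top item = 97288.6900
Total = 526815.3700
Percentage = 97288.6900 / 526815.3700 * 100 = 18.4673

18.4673%


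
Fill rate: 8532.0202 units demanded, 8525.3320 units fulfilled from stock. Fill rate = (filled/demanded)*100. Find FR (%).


FR = 8525.3320 / 8532.0202 * 100 = 99.9216

99.9216%


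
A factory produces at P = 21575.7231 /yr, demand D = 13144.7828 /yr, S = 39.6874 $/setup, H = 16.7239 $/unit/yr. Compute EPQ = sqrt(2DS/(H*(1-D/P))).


1 - D/P = 1 - 0.6092 = 0.3908
H*(1-D/P) = 6.5350
2DS = 1043364.5058
EPQ = sqrt(159656.9550) = 399.5710

399.5710 units


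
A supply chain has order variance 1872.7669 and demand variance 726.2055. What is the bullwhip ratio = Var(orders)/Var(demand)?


BW = 1872.7669 / 726.2055 = 2.5788

2.5788


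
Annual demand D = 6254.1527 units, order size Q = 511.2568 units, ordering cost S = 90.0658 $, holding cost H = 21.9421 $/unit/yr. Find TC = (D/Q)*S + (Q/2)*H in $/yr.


Ordering cost = D*S/Q = 1101.7658
Holding cost = Q*H/2 = 5609.0239
TC = 1101.7658 + 5609.0239 = 6710.7897

6710.7897 $/yr


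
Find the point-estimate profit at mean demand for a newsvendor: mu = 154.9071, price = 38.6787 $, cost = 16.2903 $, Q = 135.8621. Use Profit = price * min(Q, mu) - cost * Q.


Sales at mu = min(135.8621, 154.9071) = 135.8621
Revenue = 38.6787 * 135.8621 = 5254.9694
Total cost = 16.2903 * 135.8621 = 2213.2344
Profit = 5254.9694 - 2213.2344 = 3041.7350

3041.7350 $


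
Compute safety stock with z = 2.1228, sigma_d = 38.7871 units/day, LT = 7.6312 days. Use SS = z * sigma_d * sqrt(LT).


sqrt(LT) = sqrt(7.6312) = 2.7625
SS = 2.1228 * 38.7871 * 2.7625 = 227.4536

227.4536 units


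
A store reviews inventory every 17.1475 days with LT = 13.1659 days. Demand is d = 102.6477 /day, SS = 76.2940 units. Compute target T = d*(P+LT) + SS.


P + LT = 30.3134
d*(P+LT) = 102.6477 * 30.3134 = 3111.6008
T = 3111.6008 + 76.2940 = 3187.8948

3187.8948 units


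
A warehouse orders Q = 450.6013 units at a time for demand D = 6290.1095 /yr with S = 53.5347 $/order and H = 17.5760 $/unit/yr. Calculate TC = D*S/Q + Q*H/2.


Ordering cost = D*S/Q = 747.3106
Holding cost = Q*H/2 = 3959.8842
TC = 747.3106 + 3959.8842 = 4707.1948

4707.1948 $/yr


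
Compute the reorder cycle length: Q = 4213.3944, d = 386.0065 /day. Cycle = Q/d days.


Cycle = 4213.3944 / 386.0065 = 10.9153

10.9153 days


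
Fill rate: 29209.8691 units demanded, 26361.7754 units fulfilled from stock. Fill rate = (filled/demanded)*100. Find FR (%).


FR = 26361.7754 / 29209.8691 * 100 = 90.2495

90.2495%


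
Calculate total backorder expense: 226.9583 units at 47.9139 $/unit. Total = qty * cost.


Total = 226.9583 * 47.9139 = 10874.4573

10874.4573 $


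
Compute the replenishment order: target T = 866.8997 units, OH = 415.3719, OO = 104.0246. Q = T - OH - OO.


Inventory position = OH + OO = 415.3719 + 104.0246 = 519.3965
Q = 866.8997 - 519.3965 = 347.5032

347.5032 units


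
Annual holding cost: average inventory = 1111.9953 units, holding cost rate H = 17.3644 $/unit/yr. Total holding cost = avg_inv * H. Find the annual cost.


Cost = 1111.9953 * 17.3644 = 19309.1312

19309.1312 $/yr


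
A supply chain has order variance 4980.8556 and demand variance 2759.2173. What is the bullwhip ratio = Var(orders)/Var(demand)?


BW = 4980.8556 / 2759.2173 = 1.8052

1.8052


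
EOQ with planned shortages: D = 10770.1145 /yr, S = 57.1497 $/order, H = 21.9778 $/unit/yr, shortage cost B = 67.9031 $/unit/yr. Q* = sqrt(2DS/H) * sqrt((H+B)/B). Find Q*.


sqrt(2DS/H) = 236.6683
sqrt((H+B)/B) = 1.1505
Q* = 236.6683 * 1.1505 = 272.2883

272.2883 units


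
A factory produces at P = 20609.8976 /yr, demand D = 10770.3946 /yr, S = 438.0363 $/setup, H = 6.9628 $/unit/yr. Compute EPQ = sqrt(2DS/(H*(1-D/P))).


1 - D/P = 1 - 0.5226 = 0.4774
H*(1-D/P) = 3.3242
2DS = 9435647.6002
EPQ = sqrt(2838510.2282) = 1684.7879

1684.7879 units


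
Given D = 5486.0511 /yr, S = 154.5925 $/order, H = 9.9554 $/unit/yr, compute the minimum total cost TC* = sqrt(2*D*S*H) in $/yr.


2*D*S*H = 16886396.3635
TC* = sqrt(16886396.3635) = 4109.3061

4109.3061 $/yr


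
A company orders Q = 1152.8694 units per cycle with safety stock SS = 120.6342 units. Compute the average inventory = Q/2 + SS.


Q/2 = 576.4347
Avg = 576.4347 + 120.6342 = 697.0689

697.0689 units


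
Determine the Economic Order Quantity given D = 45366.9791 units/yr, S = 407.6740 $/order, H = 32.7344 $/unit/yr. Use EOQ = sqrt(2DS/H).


2*D*S = 2 * 45366.9791 * 407.6740 = 36989875.6752
2*D*S/H = 1130000.1123
EOQ = sqrt(1130000.1123) = 1063.0146

1063.0146 units


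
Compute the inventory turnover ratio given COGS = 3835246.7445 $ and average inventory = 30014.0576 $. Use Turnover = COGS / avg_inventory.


Turnover = 3835246.7445 / 30014.0576 = 127.7817

127.7817


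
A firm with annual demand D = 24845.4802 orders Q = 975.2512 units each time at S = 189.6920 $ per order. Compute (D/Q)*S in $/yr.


Number of orders = D/Q = 25.4760
Cost = 25.4760 * 189.6920 = 4832.5896

4832.5896 $/yr


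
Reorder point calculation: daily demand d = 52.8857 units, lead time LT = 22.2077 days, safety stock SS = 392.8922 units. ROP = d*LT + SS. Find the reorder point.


d*LT = 52.8857 * 22.2077 = 1174.4698
ROP = 1174.4698 + 392.8922 = 1567.3620

1567.3620 units


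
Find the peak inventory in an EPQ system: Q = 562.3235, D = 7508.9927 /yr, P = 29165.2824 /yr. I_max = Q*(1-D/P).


D/P = 0.2575
1 - D/P = 0.7425
I_max = 562.3235 * 0.7425 = 417.5458

417.5458 units


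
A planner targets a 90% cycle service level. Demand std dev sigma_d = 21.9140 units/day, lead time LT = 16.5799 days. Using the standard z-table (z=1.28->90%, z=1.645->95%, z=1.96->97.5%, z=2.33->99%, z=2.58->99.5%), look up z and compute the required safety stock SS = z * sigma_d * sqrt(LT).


From the table, SL = 90% corresponds to z = 1.28
sqrt(LT) = sqrt(16.5799) = 4.0718
SS = 1.28 * 21.9140 * 4.0718 = 114.2149

114.2149 units


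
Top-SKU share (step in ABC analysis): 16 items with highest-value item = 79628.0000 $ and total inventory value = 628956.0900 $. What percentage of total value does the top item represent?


Top item = 79628.0000
Total = 628956.0900
Percentage = 79628.0000 / 628956.0900 * 100 = 12.6603

12.6603%


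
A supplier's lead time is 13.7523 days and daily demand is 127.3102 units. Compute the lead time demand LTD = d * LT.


LTD = 127.3102 * 13.7523 = 1750.8081

1750.8081 units


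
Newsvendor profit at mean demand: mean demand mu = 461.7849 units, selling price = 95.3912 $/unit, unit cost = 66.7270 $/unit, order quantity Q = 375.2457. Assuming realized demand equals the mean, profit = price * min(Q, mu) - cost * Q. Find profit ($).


Sales at mu = min(375.2457, 461.7849) = 375.2457
Revenue = 95.3912 * 375.2457 = 35795.1376
Total cost = 66.7270 * 375.2457 = 25039.0198
Profit = 35795.1376 - 25039.0198 = 10756.1178

10756.1178 $


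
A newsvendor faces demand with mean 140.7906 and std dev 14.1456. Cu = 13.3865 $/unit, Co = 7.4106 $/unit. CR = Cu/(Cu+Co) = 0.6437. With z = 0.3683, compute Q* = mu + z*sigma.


CR = Cu/(Cu+Co) = 13.3865/(13.3865+7.4106) = 0.6437
z = 0.3683
Q* = 140.7906 + 0.3683 * 14.1456 = 146.0004

146.0004 units


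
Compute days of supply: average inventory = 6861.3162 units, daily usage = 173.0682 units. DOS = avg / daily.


DOS = 6861.3162 / 173.0682 = 39.6452

39.6452 days


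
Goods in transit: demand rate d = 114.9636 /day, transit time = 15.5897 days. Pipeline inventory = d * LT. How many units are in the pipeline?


Pipeline = 114.9636 * 15.5897 = 1792.2480

1792.2480 units


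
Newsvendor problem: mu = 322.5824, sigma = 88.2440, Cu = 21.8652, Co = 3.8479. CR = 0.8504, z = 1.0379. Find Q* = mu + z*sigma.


CR = Cu/(Cu+Co) = 21.8652/(21.8652+3.8479) = 0.8504
z = 1.0379
Q* = 322.5824 + 1.0379 * 88.2440 = 414.1708

414.1708 units


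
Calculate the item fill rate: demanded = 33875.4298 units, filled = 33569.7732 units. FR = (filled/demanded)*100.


FR = 33569.7732 / 33875.4298 * 100 = 99.0977

99.0977%


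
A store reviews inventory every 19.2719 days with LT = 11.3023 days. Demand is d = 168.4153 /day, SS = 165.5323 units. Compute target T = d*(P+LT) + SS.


P + LT = 30.5742
d*(P+LT) = 168.4153 * 30.5742 = 5149.1631
T = 5149.1631 + 165.5323 = 5314.6954

5314.6954 units


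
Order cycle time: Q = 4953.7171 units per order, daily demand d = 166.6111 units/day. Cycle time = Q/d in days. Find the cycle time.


Cycle = 4953.7171 / 166.6111 = 29.7322

29.7322 days


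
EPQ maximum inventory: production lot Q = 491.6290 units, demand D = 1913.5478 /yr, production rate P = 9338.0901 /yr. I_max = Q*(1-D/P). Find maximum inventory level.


D/P = 0.2049
1 - D/P = 0.7951
I_max = 491.6290 * 0.7951 = 390.8851

390.8851 units


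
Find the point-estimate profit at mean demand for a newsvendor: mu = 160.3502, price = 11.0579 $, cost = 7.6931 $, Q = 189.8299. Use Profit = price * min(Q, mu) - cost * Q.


Sales at mu = min(189.8299, 160.3502) = 160.3502
Revenue = 11.0579 * 160.3502 = 1773.1365
Total cost = 7.6931 * 189.8299 = 1460.3804
Profit = 1773.1365 - 1460.3804 = 312.7561

312.7561 $


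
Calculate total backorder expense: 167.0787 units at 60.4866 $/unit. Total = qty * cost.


Total = 167.0787 * 60.4866 = 10106.0225

10106.0225 $


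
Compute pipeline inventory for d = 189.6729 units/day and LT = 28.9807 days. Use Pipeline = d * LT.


Pipeline = 189.6729 * 28.9807 = 5496.8534

5496.8534 units


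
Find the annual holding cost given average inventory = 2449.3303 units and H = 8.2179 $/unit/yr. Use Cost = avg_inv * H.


Cost = 2449.3303 * 8.2179 = 20128.3515

20128.3515 $/yr


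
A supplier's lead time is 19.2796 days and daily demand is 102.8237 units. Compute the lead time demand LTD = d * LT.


LTD = 102.8237 * 19.2796 = 1982.3998

1982.3998 units


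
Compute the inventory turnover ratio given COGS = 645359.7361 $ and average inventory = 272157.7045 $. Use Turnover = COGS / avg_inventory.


Turnover = 645359.7361 / 272157.7045 = 2.3713

2.3713


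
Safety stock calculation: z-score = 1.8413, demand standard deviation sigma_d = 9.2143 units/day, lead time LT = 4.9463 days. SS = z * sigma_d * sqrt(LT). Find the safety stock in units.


sqrt(LT) = sqrt(4.9463) = 2.2240
SS = 1.8413 * 9.2143 * 2.2240 = 37.7335

37.7335 units


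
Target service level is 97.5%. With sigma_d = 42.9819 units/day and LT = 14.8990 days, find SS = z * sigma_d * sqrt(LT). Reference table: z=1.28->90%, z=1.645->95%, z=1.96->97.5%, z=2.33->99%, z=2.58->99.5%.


From the table, SL = 97.5% corresponds to z = 1.96
sqrt(LT) = sqrt(14.8990) = 3.8599
SS = 1.96 * 42.9819 * 3.8599 = 325.1773

325.1773 units


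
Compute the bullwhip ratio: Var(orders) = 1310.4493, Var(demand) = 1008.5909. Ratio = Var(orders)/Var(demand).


BW = 1310.4493 / 1008.5909 = 1.2993

1.2993


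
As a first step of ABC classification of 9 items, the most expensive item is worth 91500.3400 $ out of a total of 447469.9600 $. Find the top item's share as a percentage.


Top item = 91500.3400
Total = 447469.9600
Percentage = 91500.3400 / 447469.9600 * 100 = 20.4484

20.4484%


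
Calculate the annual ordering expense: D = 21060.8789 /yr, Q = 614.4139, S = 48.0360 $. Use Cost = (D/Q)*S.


Number of orders = D/Q = 34.2780
Cost = 34.2780 * 48.0360 = 1646.5779

1646.5779 $/yr


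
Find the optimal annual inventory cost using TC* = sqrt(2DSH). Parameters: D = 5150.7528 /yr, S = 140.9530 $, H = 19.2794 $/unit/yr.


2*D*S*H = 27994230.9143
TC* = sqrt(27994230.9143) = 5290.9575

5290.9575 $/yr


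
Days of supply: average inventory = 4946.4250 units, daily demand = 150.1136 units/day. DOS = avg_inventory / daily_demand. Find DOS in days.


DOS = 4946.4250 / 150.1136 = 32.9512

32.9512 days


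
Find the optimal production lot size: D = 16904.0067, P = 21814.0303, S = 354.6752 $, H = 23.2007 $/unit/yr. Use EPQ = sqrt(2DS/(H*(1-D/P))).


1 - D/P = 1 - 0.7749 = 0.2251
H*(1-D/P) = 5.2221
2DS = 11990863.9142
EPQ = sqrt(2296157.7325) = 1515.3078

1515.3078 units


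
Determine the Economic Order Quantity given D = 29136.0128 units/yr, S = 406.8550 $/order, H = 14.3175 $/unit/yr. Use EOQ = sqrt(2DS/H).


2*D*S = 2 * 29136.0128 * 406.8550 = 23708264.9755
2*D*S/H = 1655894.1837
EOQ = sqrt(1655894.1837) = 1286.8155

1286.8155 units


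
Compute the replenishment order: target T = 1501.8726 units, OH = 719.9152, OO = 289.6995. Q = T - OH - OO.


Inventory position = OH + OO = 719.9152 + 289.6995 = 1009.6147
Q = 1501.8726 - 1009.6147 = 492.2579

492.2579 units


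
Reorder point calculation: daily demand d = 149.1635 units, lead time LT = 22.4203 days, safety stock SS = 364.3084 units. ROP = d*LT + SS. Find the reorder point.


d*LT = 149.1635 * 22.4203 = 3344.2904
ROP = 3344.2904 + 364.3084 = 3708.5988

3708.5988 units


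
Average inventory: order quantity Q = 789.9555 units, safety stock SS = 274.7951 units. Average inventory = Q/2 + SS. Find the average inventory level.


Q/2 = 394.9778
Avg = 394.9778 + 274.7951 = 669.7729

669.7729 units


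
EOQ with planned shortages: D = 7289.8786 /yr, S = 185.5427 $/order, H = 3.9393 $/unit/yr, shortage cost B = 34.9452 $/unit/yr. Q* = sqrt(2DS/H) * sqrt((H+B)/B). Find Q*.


sqrt(2DS/H) = 828.6813
sqrt((H+B)/B) = 1.0549
Q* = 828.6813 * 1.0549 = 874.1421

874.1421 units


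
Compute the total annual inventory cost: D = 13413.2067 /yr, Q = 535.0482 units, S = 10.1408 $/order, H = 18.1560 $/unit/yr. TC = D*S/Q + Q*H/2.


Ordering cost = D*S/Q = 254.2213
Holding cost = Q*H/2 = 4857.1676
TC = 254.2213 + 4857.1676 = 5111.3889

5111.3889 $/yr


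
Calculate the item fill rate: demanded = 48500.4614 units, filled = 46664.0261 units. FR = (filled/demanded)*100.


FR = 46664.0261 / 48500.4614 * 100 = 96.2136

96.2136%


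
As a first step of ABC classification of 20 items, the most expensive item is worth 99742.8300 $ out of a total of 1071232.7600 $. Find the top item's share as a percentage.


Top item = 99742.8300
Total = 1071232.7600
Percentage = 99742.8300 / 1071232.7600 * 100 = 9.3110

9.3110%


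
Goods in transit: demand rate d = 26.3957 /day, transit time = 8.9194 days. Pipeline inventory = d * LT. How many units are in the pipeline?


Pipeline = 26.3957 * 8.9194 = 235.4338

235.4338 units


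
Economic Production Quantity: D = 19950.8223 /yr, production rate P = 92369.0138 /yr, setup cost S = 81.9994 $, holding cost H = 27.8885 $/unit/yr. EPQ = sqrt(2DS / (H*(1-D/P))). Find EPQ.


1 - D/P = 1 - 0.2160 = 0.7840
H*(1-D/P) = 21.8649
2DS = 3271910.9162
EPQ = sqrt(149642.4970) = 386.8365

386.8365 units


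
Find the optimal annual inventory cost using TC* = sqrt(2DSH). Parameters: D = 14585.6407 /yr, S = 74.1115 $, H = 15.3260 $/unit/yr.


2*D*S*H = 33133699.6615
TC* = sqrt(33133699.6615) = 5756.1879

5756.1879 $/yr


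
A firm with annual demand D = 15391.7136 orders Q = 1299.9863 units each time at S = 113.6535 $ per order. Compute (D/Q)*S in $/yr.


Number of orders = D/Q = 11.8399
Cost = 11.8399 * 113.6535 = 1345.6466

1345.6466 $/yr


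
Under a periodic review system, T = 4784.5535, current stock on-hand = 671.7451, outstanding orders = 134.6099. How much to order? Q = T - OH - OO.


Inventory position = OH + OO = 671.7451 + 134.6099 = 806.3550
Q = 4784.5535 - 806.3550 = 3978.1985

3978.1985 units


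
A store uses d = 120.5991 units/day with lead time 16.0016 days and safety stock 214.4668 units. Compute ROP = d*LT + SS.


d*LT = 120.5991 * 16.0016 = 1929.7786
ROP = 1929.7786 + 214.4668 = 2144.2454

2144.2454 units


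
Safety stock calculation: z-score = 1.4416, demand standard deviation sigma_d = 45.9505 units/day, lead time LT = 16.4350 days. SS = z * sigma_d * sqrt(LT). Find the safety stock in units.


sqrt(LT) = sqrt(16.4350) = 4.0540
SS = 1.4416 * 45.9505 * 4.0540 = 268.5467

268.5467 units


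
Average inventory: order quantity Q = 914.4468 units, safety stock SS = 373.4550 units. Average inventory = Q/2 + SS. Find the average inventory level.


Q/2 = 457.2234
Avg = 457.2234 + 373.4550 = 830.6784

830.6784 units


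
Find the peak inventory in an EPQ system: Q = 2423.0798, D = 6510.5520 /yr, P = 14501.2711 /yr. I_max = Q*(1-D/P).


D/P = 0.4490
1 - D/P = 0.5510
I_max = 2423.0798 * 0.5510 = 1335.2036

1335.2036 units


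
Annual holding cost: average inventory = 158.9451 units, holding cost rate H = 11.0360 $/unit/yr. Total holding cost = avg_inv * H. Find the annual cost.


Cost = 158.9451 * 11.0360 = 1754.1181

1754.1181 $/yr


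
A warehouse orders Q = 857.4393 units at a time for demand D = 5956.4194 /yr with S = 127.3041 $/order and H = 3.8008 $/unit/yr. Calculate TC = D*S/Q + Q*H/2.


Ordering cost = D*S/Q = 884.3502
Holding cost = Q*H/2 = 1629.4776
TC = 884.3502 + 1629.4776 = 2513.8278

2513.8278 $/yr


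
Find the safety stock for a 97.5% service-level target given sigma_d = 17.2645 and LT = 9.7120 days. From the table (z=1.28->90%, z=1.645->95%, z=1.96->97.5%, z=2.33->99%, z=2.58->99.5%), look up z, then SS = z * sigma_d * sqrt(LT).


From the table, SL = 97.5% corresponds to z = 1.96
sqrt(LT) = sqrt(9.7120) = 3.1164
SS = 1.96 * 17.2645 * 3.1164 = 105.4543

105.4543 units


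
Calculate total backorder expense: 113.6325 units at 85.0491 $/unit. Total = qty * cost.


Total = 113.6325 * 85.0491 = 9664.3419

9664.3419 $


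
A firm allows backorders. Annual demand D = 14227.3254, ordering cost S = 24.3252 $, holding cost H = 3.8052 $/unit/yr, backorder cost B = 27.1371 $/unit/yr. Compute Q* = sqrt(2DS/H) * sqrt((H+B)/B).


sqrt(2DS/H) = 426.4971
sqrt((H+B)/B) = 1.0678
Q* = 426.4971 * 1.0678 = 455.4185

455.4185 units


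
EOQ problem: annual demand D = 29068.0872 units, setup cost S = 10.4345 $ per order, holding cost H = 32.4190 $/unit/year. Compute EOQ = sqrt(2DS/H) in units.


2*D*S = 2 * 29068.0872 * 10.4345 = 606621.9118
2*D*S/H = 18711.9255
EOQ = sqrt(18711.9255) = 136.7915

136.7915 units


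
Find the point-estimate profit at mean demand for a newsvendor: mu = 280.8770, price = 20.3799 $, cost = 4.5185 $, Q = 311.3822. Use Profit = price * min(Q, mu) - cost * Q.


Sales at mu = min(311.3822, 280.8770) = 280.8770
Revenue = 20.3799 * 280.8770 = 5724.2452
Total cost = 4.5185 * 311.3822 = 1406.9805
Profit = 5724.2452 - 1406.9805 = 4317.2647

4317.2647 $


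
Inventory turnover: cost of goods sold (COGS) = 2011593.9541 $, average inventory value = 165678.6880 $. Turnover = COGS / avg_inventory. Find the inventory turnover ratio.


Turnover = 2011593.9541 / 165678.6880 = 12.1415

12.1415


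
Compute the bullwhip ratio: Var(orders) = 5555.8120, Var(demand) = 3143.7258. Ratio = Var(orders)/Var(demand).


BW = 5555.8120 / 3143.7258 = 1.7673

1.7673


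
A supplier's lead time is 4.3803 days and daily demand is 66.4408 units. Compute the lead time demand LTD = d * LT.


LTD = 66.4408 * 4.3803 = 291.0306

291.0306 units


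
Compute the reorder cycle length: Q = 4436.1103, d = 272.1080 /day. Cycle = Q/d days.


Cycle = 4436.1103 / 272.1080 = 16.3028

16.3028 days


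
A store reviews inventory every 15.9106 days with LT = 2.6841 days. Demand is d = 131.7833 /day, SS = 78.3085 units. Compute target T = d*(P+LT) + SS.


P + LT = 18.5947
d*(P+LT) = 131.7833 * 18.5947 = 2450.4709
T = 2450.4709 + 78.3085 = 2528.7794

2528.7794 units


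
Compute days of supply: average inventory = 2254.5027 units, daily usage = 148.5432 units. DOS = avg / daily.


DOS = 2254.5027 / 148.5432 = 15.1774

15.1774 days


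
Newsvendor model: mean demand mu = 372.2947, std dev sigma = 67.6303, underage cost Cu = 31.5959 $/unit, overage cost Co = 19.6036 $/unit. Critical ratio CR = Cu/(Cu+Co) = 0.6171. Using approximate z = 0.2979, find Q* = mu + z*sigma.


CR = Cu/(Cu+Co) = 31.5959/(31.5959+19.6036) = 0.6171
z = 0.2979
Q* = 372.2947 + 0.2979 * 67.6303 = 392.4418

392.4418 units


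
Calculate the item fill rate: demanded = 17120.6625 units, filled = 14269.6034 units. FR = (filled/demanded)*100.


FR = 14269.6034 / 17120.6625 * 100 = 83.3473

83.3473%


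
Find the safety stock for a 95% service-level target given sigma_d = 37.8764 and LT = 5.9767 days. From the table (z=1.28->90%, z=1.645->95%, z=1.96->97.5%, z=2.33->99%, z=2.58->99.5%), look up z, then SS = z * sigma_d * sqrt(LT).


From the table, SL = 95% corresponds to z = 1.645
sqrt(LT) = sqrt(5.9767) = 2.4447
SS = 1.645 * 37.8764 * 2.4447 = 152.3229

152.3229 units


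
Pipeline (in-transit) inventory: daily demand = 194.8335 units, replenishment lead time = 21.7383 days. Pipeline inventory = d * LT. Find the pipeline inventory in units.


Pipeline = 194.8335 * 21.7383 = 4235.3491

4235.3491 units


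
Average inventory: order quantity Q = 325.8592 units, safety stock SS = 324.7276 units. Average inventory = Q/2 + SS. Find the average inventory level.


Q/2 = 162.9296
Avg = 162.9296 + 324.7276 = 487.6572

487.6572 units


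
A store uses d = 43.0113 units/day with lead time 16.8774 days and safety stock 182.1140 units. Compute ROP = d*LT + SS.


d*LT = 43.0113 * 16.8774 = 725.9189
ROP = 725.9189 + 182.1140 = 908.0329

908.0329 units


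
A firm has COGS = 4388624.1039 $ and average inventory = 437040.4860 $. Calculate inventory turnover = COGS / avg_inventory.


Turnover = 4388624.1039 / 437040.4860 = 10.0417

10.0417


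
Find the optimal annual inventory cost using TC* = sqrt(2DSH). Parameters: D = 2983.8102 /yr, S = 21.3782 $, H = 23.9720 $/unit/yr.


2*D*S*H = 3058275.4229
TC* = sqrt(3058275.4229) = 1748.7926

1748.7926 $/yr


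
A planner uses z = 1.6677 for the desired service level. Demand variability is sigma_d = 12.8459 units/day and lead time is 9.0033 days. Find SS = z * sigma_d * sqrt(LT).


sqrt(LT) = sqrt(9.0033) = 3.0005
SS = 1.6677 * 12.8459 * 3.0005 = 64.2811

64.2811 units


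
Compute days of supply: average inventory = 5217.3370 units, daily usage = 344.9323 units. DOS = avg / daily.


DOS = 5217.3370 / 344.9323 = 15.1257

15.1257 days


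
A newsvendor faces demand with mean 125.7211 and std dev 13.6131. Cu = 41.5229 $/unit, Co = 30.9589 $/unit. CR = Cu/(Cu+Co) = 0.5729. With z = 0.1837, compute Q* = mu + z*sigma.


CR = Cu/(Cu+Co) = 41.5229/(41.5229+30.9589) = 0.5729
z = 0.1837
Q* = 125.7211 + 0.1837 * 13.6131 = 128.2218

128.2218 units


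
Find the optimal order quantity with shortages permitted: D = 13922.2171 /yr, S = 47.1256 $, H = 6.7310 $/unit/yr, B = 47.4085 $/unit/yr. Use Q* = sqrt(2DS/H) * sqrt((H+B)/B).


sqrt(2DS/H) = 441.5276
sqrt((H+B)/B) = 1.0686
Q* = 441.5276 * 1.0686 = 471.8314

471.8314 units


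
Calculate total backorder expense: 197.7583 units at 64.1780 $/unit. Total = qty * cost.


Total = 197.7583 * 64.1780 = 12691.7322

12691.7322 $


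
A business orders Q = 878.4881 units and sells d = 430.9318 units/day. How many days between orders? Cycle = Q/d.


Cycle = 878.4881 / 430.9318 = 2.0386

2.0386 days


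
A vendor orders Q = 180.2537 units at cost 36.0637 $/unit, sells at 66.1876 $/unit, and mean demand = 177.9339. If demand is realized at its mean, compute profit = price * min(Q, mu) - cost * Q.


Sales at mu = min(180.2537, 177.9339) = 177.9339
Revenue = 66.1876 * 177.9339 = 11777.0178
Total cost = 36.0637 * 180.2537 = 6500.6154
Profit = 11777.0178 - 6500.6154 = 5276.4024

5276.4024 $


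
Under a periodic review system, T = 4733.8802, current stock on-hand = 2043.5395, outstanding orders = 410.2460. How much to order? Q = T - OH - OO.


Inventory position = OH + OO = 2043.5395 + 410.2460 = 2453.7855
Q = 4733.8802 - 2453.7855 = 2280.0947

2280.0947 units


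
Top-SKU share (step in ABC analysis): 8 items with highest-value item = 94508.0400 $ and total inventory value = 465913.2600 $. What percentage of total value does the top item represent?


Top item = 94508.0400
Total = 465913.2600
Percentage = 94508.0400 / 465913.2600 * 100 = 20.2845

20.2845%


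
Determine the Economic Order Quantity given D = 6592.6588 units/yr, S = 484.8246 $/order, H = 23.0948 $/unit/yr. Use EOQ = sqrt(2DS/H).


2*D*S = 2 * 6592.6588 * 484.8246 = 6392566.3313
2*D*S/H = 276796.7824
EOQ = sqrt(276796.7824) = 526.1148

526.1148 units


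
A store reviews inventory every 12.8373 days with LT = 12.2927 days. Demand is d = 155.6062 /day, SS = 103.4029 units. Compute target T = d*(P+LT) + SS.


P + LT = 25.1300
d*(P+LT) = 155.6062 * 25.1300 = 3910.3838
T = 3910.3838 + 103.4029 = 4013.7867

4013.7867 units


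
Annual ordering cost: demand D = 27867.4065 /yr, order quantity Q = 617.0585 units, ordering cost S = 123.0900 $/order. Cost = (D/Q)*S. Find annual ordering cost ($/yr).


Number of orders = D/Q = 45.1617
Cost = 45.1617 * 123.0900 = 5558.9528

5558.9528 $/yr


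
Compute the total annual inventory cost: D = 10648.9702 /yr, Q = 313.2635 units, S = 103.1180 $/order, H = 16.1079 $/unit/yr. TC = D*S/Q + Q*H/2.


Ordering cost = D*S/Q = 3505.3573
Holding cost = Q*H/2 = 2523.0086
TC = 3505.3573 + 2523.0086 = 6028.3659

6028.3659 $/yr


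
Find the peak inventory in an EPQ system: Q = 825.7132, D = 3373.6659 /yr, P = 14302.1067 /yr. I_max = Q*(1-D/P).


D/P = 0.2359
1 - D/P = 0.7641
I_max = 825.7132 * 0.7641 = 630.9391

630.9391 units


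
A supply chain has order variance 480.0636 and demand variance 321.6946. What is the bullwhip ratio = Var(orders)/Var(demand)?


BW = 480.0636 / 321.6946 = 1.4923

1.4923
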